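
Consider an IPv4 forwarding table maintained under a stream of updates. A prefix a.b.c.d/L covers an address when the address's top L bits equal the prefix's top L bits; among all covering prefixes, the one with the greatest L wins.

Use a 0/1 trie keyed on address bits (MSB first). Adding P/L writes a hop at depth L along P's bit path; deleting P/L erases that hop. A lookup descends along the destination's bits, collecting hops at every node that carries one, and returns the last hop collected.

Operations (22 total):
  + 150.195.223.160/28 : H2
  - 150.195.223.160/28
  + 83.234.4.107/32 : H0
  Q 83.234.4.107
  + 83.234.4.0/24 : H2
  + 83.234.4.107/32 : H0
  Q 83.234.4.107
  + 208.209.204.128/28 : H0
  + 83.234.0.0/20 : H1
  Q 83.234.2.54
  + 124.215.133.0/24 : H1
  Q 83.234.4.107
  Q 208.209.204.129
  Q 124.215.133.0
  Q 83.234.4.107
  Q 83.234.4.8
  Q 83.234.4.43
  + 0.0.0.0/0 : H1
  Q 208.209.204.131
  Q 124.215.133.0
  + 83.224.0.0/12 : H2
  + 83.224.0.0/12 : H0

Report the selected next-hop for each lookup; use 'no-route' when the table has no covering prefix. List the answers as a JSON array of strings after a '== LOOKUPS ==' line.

Trace:
  + 150.195.223.160/28 (H2) depth=28
  - 150.195.223.160/28 clear@28
  + 83.234.4.107/32 (H0) depth=32
  lookup 83.234.4.107: bits 01010011111010100000010001101011 walk d0:-→d1:-→d2:-→d3:-→d4:-→d5:-→d6:-→d7:-→d8:-→d9:-→d10:-→d11:-→d12:-→d13:-→d14:-→d15:-→d16:-→d17:-→d18:-→d19:-→d20:-→d21:-→d22:-→d23:-→d24:-→d25:-→d26:-→d27:-→d28:-→d29:-→d30:-→d31:-→d32:H0 -> H0
  + 83.234.4.0/24 (H2) depth=24
  + 83.234.4.107/32 (H0) depth=32
  lookup 83.234.4.107: bits 01010011111010100000010001101011 walk d0:-→d1:-→d2:-→d3:-→d4:-→d5:-→d6:-→d7:-→d8:-→d9:-→d10:-→d11:-→d12:-→d13:-→d14:-→d15:-→d16:-→d17:-→d18:-→d19:-→d20:-→d21:-→d22:-→d23:-→d24:H2→d25:-→d26:-→d27:-→d28:-→d29:-→d30:-→d31:-→d32:H0 -> H0
  + 208.209.204.128/28 (H0) depth=28
  + 83.234.0.0/20 (H1) depth=20
  lookup 83.234.2.54: bits 010100111110101000000 walk d0:-→d1:-→d2:-→d3:-→d4:-→d5:-→d6:-→d7:-→d8:-→d9:-→d10:-→d11:-→d12:-→d13:-→d14:-→d15:-→d16:-→d17:-→d18:-→d19:-→d20:H1→d21:- -> H1
  + 124.215.133.0/24 (H1) depth=24
  lookup 83.234.4.107: bits 01010011111010100000010001101011 walk d0:-→d1:-→d2:-→d3:-→d4:-→d5:-→d6:-→d7:-→d8:-→d9:-→d10:-→d11:-→d12:-→d13:-→d14:-→d15:-→d16:-→d17:-→d18:-→d19:-→d20:H1→d21:-→d22:-→d23:-→d24:H2→d25:-→d26:-→d27:-→d28:-→d29:-→d30:-→d31:-→d32:H0 -> H0
  lookup 208.209.204.129: bits 1101000011010001110011001000 walk d0:-→d1:-→d2:-→d3:-→d4:-→d5:-→d6:-→d7:-→d8:-→d9:-→d10:-→d11:-→d12:-→d13:-→d14:-→d15:-→d16:-→d17:-→d18:-→d19:-→d20:-→d21:-→d22:-→d23:-→d24:-→d25:-→d26:-→d27:-→d28:H0 -> H0
  lookup 124.215.133.0: bits 011111001101011110000101 walk d0:-→d1:-→d2:-→d3:-→d4:-→d5:-→d6:-→d7:-→d8:-→d9:-→d10:-→d11:-→d12:-→d13:-→d14:-→d15:-→d16:-→d17:-→d18:-→d19:-→d20:-→d21:-→d22:-→d23:-→d24:H1 -> H1
  lookup 83.234.4.107: bits 01010011111010100000010001101011 walk d0:-→d1:-→d2:-→d3:-→d4:-→d5:-→d6:-→d7:-→d8:-→d9:-→d10:-→d11:-→d12:-→d13:-→d14:-→d15:-→d16:-→d17:-→d18:-→d19:-→d20:H1→d21:-→d22:-→d23:-→d24:H2→d25:-→d26:-→d27:-→d28:-→d29:-→d30:-→d31:-→d32:H0 -> H0
  lookup 83.234.4.8: bits 0101001111101010000001000 walk d0:-→d1:-→d2:-→d3:-→d4:-→d5:-→d6:-→d7:-→d8:-→d9:-→d10:-→d11:-→d12:-→d13:-→d14:-→d15:-→d16:-→d17:-→d18:-→d19:-→d20:H1→d21:-→d22:-→d23:-→d24:H2→d25:- -> H2
  lookup 83.234.4.43: bits 0101001111101010000001000 walk d0:-→d1:-→d2:-→d3:-→d4:-→d5:-→d6:-→d7:-→d8:-→d9:-→d10:-→d11:-→d12:-→d13:-→d14:-→d15:-→d16:-→d17:-→d18:-→d19:-→d20:H1→d21:-→d22:-→d23:-→d24:H2→d25:- -> H2
  + 0.0.0.0/0 (H1) depth=0
  lookup 208.209.204.131: bits 1101000011010001110011001000 walk d0:H1→d1:-→d2:-→d3:-→d4:-→d5:-→d6:-→d7:-→d8:-→d9:-→d10:-→d11:-→d12:-→d13:-→d14:-→d15:-→d16:-→d17:-→d18:-→d19:-→d20:-→d21:-→d22:-→d23:-→d24:-→d25:-→d26:-→d27:-→d28:H0 -> H0
  lookup 124.215.133.0: bits 011111001101011110000101 walk d0:H1→d1:-→d2:-→d3:-→d4:-→d5:-→d6:-→d7:-→d8:-→d9:-→d10:-→d11:-→d12:-→d13:-→d14:-→d15:-→d16:-→d17:-→d18:-→d19:-→d20:-→d21:-→d22:-→d23:-→d24:H1 -> H1
  + 83.224.0.0/12 (H2) depth=12
  + 83.224.0.0/12 (H0) depth=12

== LOOKUPS ==
["H0","H0","H1","H0","H0","H1","H0","H2","H2","H0","H1"]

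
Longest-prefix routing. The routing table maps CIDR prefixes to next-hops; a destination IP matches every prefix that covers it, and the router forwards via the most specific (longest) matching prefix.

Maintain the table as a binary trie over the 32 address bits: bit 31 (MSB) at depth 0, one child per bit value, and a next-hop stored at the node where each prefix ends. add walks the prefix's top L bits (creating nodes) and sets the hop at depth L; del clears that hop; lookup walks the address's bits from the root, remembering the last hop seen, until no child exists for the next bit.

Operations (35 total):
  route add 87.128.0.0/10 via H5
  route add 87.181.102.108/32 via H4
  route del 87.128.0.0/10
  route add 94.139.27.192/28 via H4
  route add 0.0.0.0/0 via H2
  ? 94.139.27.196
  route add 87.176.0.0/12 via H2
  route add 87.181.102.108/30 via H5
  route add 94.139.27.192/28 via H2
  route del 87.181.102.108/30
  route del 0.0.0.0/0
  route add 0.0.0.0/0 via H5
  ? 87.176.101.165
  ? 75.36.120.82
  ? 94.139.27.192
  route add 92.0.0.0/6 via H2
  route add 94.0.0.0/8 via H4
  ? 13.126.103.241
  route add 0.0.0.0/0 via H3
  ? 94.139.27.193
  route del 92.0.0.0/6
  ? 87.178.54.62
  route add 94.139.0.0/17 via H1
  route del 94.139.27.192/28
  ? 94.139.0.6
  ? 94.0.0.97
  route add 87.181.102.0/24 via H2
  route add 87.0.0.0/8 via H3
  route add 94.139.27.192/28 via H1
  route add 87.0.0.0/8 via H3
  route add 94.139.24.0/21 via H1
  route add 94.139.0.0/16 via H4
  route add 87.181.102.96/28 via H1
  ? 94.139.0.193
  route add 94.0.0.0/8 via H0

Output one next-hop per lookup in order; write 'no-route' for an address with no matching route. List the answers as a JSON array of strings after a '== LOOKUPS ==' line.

Process each operation:
  + 87.128.0.0/10 (H5) depth=10
  + 87.181.102.108/32 (H4) depth=32
  - 87.128.0.0/10 clear@10
  + 94.139.27.192/28 (H4) depth=28
  + 0.0.0.0/0 (H2) depth=0
  lookup 94.139.27.196: bits 0101111010001011000110111100 walk d0:H2→d1:-→d2:-→d3:-→d4:-→d5:-→d6:-→d7:-→d8:-→d9:-→d10:-→d11:-→d12:-→d13:-→d14:-→d15:-→d16:-→d17:-→d18:-→d19:-→d20:-→d21:-→d22:-→d23:-→d24:-→d25:-→d26:-→d27:-→d28:H4 -> H4
  + 87.176.0.0/12 (H2) depth=12
  + 87.181.102.108/30 (H5) depth=30
  + 94.139.27.192/28 (H2) depth=28
  - 87.181.102.108/30 clear@30
  - 0.0.0.0/0 clear@0
  + 0.0.0.0/0 (H5) depth=0
  lookup 87.176.101.165: bits 0101011110110 walk d0:H5→d1:-→d2:-→d3:-→d4:-→d5:-→d6:-→d7:-→d8:-→d9:-→d10:-→d11:-→d12:H2→d13:- -> H2
  lookup 75.36.120.82: bits 010 walk d0:H5→d1:-→d2:-→d3:- -> H5
  lookup 94.139.27.192: bits 0101111010001011000110111100 walk d0:H5→d1:-→d2:-→d3:-→d4:-→d5:-→d6:-→d7:-→d8:-→d9:-→d10:-→d11:-→d12:-→d13:-→d14:-→d15:-→d16:-→d17:-→d18:-→d19:-→d20:-→d21:-→d22:-→d23:-→d24:-→d25:-→d26:-→d27:-→d28:H2 -> H2
  + 92.0.0.0/6 (H2) depth=6
  + 94.0.0.0/8 (H4) depth=8
  lookup 13.126.103.241: bits 0 walk d0:H5→d1:- -> H5
  + 0.0.0.0/0 (H3) depth=0
  lookup 94.139.27.193: bits 0101111010001011000110111100 walk d0:H3→d1:-→d2:-→d3:-→d4:-→d5:-→d6:H2→d7:-→d8:H4→d9:-→d10:-→d11:-→d12:-→d13:-→d14:-→d15:-→d16:-→d17:-→d18:-→d19:-→d20:-→d21:-→d22:-→d23:-→d24:-→d25:-→d26:-→d27:-→d28:H2 -> H2
  - 92.0.0.0/6 clear@6
  lookup 87.178.54.62: bits 0101011110110 walk d0:H3→d1:-→d2:-→d3:-→d4:-→d5:-→d6:-→d7:-→d8:-→d9:-→d10:-→d11:-→d12:H2→d13:- -> H2
  + 94.139.0.0/17 (H1) depth=17
  - 94.139.27.192/28 clear@28
  lookup 94.139.0.6: bits 0101111010001011000 walk d0:H3→d1:-→d2:-→d3:-→d4:-→d5:-→d6:-→d7:-→d8:H4→d9:-→d10:-→d11:-→d12:-→d13:-→d14:-→d15:-→d16:-→d17:H1→d18:-→d19:- -> H1
  lookup 94.0.0.97: bits 01011110 walk d0:H3→d1:-→d2:-→d3:-→d4:-→d5:-→d6:-→d7:-→d8:H4 -> H4
  + 87.181.102.0/24 (H2) depth=24
  + 87.0.0.0/8 (H3) depth=8
  + 94.139.27.192/28 (H1) depth=28
  + 87.0.0.0/8 (H3) depth=8
  + 94.139.24.0/21 (H1) depth=21
  + 94.139.0.0/16 (H4) depth=16
  + 87.181.102.96/28 (H1) depth=28
  lookup 94.139.0.193: bits 0101111010001011000 walk d0:H3→d1:-→d2:-→d3:-→d4:-→d5:-→d6:-→d7:-→d8:H4→d9:-→d10:-→d11:-→d12:-→d13:-→d14:-→d15:-→d16:H4→d17:H1→d18:-→d19:- -> H1
  + 94.0.0.0/8 (H0) depth=8

== LOOKUPS ==
["H4","H2","H5","H2","H5","H2","H2","H1","H4","H1"]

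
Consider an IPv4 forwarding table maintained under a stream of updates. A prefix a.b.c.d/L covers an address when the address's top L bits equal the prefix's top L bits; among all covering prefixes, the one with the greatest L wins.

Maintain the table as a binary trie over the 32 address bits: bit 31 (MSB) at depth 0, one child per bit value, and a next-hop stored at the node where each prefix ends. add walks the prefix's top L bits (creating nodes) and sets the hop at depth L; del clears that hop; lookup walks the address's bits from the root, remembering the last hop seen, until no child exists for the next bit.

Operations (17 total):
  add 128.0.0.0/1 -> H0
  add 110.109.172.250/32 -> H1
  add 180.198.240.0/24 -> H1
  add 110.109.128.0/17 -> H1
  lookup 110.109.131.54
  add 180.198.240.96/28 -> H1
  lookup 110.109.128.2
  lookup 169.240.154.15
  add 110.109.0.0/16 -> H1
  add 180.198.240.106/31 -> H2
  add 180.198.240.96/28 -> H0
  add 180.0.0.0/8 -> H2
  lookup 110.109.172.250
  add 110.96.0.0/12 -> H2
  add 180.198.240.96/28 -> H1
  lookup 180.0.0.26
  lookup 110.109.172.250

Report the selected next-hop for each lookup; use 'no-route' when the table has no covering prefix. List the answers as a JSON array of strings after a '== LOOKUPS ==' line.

Apply in order:
  add 128.0.0.0/1 -> H0 at depth 1
  add 110.109.172.250/32 -> H1 at depth 32
  add 180.198.240.0/24 -> H1 at depth 24
  add 110.109.128.0/17 -> H1 at depth 17
  lookup 110.109.131.54: bits 011011100110110110 walk d0:-→d1:-→d2:-→d3:-→d4:-→d5:-→d6:-→d7:-→d8:-→d9:-→d10:-→d11:-→d12:-→d13:-→d14:-→d15:-→d16:-→d17:H1→d18:- -> H1
  add 180.198.240.96/28 -> H1 at depth 28
  lookup 110.109.128.2: bits 011011100110110110 walk d0:-→d1:-→d2:-→d3:-→d4:-→d5:-→d6:-→d7:-→d8:-→d9:-→d10:-→d11:-→d12:-→d13:-→d14:-→d15:-→d16:-→d17:H1→d18:- -> H1
  lookup 169.240.154.15: bits 101 walk d0:-→d1:H0→d2:-→d3:- -> H0
  add 110.109.0.0/16 -> H1 at depth 16
  add 180.198.240.106/31 -> H2 at depth 31
  add 180.198.240.96/28 -> H0 at depth 28
  add 180.0.0.0/8 -> H2 at depth 8
  lookup 110.109.172.250: bits 01101110011011011010110011111010 walk d0:-→d1:-→d2:-→d3:-→d4:-→d5:-→d6:-→d7:-→d8:-→d9:-→d10:-→d11:-→d12:-→d13:-→d14:-→d15:-→d16:H1→d17:H1→d18:-→d19:-→d20:-→d21:-→d22:-→d23:-→d24:-→d25:-→d26:-→d27:-→d28:-→d29:-→d30:-→d31:-→d32:H1 -> H1
  add 110.96.0.0/12 -> H2 at depth 12
  add 180.198.240.96/28 -> H1 at depth 28
  lookup 180.0.0.26: bits 10110100 walk d0:-→d1:H0→d2:-→d3:-→d4:-→d5:-→d6:-→d7:-→d8:H2 -> H2
  lookup 110.109.172.250: bits 01101110011011011010110011111010 walk d0:-→d1:-→d2:-→d3:-→d4:-→d5:-→d6:-→d7:-→d8:-→d9:-→d10:-→d11:-→d12:H2→d13:-→d14:-→d15:-→d16:H1→d17:H1→d18:-→d19:-→d20:-→d21:-→d22:-→d23:-→d24:-→d25:-→d26:-→d27:-→d28:-→d29:-→d30:-→d31:-→d32:H1 -> H1

== LOOKUPS ==
["H1","H1","H0","H1","H2","H1"]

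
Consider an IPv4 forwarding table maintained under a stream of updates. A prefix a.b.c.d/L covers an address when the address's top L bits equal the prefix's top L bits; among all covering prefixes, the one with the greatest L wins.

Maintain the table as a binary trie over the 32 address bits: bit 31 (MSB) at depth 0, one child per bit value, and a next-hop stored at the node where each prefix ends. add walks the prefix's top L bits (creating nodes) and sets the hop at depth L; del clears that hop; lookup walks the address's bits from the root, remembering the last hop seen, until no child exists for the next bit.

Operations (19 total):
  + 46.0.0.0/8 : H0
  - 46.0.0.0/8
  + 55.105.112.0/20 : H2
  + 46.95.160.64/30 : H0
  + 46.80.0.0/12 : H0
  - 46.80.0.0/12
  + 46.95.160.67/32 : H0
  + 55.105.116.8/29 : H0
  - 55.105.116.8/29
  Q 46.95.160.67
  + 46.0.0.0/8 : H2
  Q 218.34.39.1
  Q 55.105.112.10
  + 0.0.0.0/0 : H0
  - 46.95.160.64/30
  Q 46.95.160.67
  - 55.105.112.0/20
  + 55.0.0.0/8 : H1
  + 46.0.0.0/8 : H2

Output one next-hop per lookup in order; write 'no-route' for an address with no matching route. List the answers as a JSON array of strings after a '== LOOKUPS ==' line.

Process each operation:
  add 46.0.0.0/8 -> H0 at depth 8
  del 46.0.0.0/8 (clear depth 8)
  add 55.105.112.0/20 -> H2 at depth 20
  add 46.95.160.64/30 -> H0 at depth 30
  add 46.80.0.0/12 -> H0 at depth 12
  del 46.80.0.0/12 (clear depth 12)
  add 46.95.160.67/32 -> H0 at depth 32
  add 55.105.116.8/29 -> H0 at depth 29
  del 55.105.116.8/29 (clear depth 29)
  lookup 46.95.160.67: bits 00101110010111111010000001000011 walk d0:-→d1:-→d2:-→d3:-→d4:-→d5:-→d6:-→d7:-→d8:-→d9:-→d10:-→d11:-→d12:-→d13:-→d14:-→d15:-→d16:-→d17:-→d18:-→d19:-→d20:-→d21:-→d22:-→d23:-→d24:-→d25:-→d26:-→d27:-→d28:-→d29:-→d30:H0→d31:-→d32:H0 -> H0
  add 46.0.0.0/8 -> H2 at depth 8
  lookup 218.34.39.1: bits ε walk d0:- -> no-route
  lookup 55.105.112.10: bits 001101110110100101110 walk d0:-→d1:-→d2:-→d3:-→d4:-→d5:-→d6:-→d7:-→d8:-→d9:-→d10:-→d11:-→d12:-→d13:-→d14:-→d15:-→d16:-→d17:-→d18:-→d19:-→d20:H2→d21:- -> H2
  add 0.0.0.0/0 -> H0 at depth 0
  del 46.95.160.64/30 (clear depth 30)
  lookup 46.95.160.67: bits 00101110010111111010000001000011 walk d0:H0→d1:-→d2:-→d3:-→d4:-→d5:-→d6:-→d7:-→d8:H2→d9:-→d10:-→d11:-→d12:-→d13:-→d14:-→d15:-→d16:-→d17:-→d18:-→d19:-→d20:-→d21:-→d22:-→d23:-→d24:-→d25:-→d26:-→d27:-→d28:-→d29:-→d30:-→d31:-→d32:H0 -> H0
  del 55.105.112.0/20 (clear depth 20)
  add 55.0.0.0/8 -> H1 at depth 8
  add 46.0.0.0/8 -> H2 at depth 8

== LOOKUPS ==
["H0","no-route","H2","H0"]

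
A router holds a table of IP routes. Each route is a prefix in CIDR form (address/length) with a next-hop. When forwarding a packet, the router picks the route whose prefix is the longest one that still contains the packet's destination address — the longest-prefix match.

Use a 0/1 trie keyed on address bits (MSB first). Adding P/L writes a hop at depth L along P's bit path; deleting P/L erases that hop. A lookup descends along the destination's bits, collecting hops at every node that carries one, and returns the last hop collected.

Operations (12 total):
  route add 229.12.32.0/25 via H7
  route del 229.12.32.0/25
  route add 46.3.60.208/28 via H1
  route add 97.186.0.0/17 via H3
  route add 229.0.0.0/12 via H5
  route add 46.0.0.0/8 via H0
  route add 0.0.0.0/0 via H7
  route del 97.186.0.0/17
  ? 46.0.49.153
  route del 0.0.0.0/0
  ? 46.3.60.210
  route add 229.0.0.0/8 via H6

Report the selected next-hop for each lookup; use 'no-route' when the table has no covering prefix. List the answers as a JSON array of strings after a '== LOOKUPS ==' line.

Trace:
  add 229.12.32.0/25 -> H7 at depth 25
  - 229.12.32.0/25 clear@25
  add 46.3.60.208/28 -> H1 at depth 28
  add 97.186.0.0/17 -> H3 at depth 17
  add 229.0.0.0/12 -> H5 at depth 12
  add 46.0.0.0/8 -> H0 at depth 8
  add 0.0.0.0/0 -> H7 at depth 0
  - 97.186.0.0/17 clear@17
  Q 46.0.49.153: descend 00101110000000 ; hops seen [H7,H0] ; pick H0
  - 0.0.0.0/0 clear@0
  Q 46.3.60.210: descend 0010111000000011001111001101 ; hops seen [H0,H1] ; pick H1
  add 229.0.0.0/8 -> H6 at depth 8

== LOOKUPS ==
["H0","H1"]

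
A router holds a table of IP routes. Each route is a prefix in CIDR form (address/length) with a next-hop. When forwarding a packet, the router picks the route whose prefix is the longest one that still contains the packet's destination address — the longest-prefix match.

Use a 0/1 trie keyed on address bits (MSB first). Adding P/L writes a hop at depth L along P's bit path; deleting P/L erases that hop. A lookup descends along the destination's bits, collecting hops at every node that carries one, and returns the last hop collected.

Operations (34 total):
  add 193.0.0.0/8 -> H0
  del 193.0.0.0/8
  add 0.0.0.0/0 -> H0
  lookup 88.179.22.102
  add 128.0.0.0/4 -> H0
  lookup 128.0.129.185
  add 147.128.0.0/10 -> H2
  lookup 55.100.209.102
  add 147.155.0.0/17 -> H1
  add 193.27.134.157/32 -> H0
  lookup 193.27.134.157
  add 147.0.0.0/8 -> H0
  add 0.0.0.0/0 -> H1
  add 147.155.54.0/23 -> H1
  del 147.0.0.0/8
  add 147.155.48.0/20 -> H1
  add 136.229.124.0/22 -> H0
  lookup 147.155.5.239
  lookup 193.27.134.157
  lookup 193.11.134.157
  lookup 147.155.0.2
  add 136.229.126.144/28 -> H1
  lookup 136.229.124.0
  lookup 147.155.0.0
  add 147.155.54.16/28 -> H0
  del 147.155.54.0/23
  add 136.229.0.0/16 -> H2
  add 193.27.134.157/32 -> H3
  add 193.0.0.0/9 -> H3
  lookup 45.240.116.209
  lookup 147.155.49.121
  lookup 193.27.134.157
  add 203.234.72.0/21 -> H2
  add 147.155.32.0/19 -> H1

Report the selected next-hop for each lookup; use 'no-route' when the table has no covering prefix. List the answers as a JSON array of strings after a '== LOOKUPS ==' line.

Trace:
  add 193.0.0.0/8 -> H0 at depth 8
  del 193.0.0.0/8 (clear depth 8)
  add 0.0.0.0/0 -> H0 at depth 0
  lookup 88.179.22.102: bits ε walk d0:H0 -> H0
  add 128.0.0.0/4 -> H0 at depth 4
  lookup 128.0.129.185: bits 1000 walk d0:H0→d1:-→d2:-→d3:-→d4:H0 -> H0
  add 147.128.0.0/10 -> H2 at depth 10
  lookup 55.100.209.102: bits ε walk d0:H0 -> H0
  add 147.155.0.0/17 -> H1 at depth 17
  add 193.27.134.157/32 -> H0 at depth 32
  lookup 193.27.134.157: bits 11000001000110111000011010011101 walk d0:H0→d1:-→d2:-→d3:-→d4:-→d5:-→d6:-→d7:-→d8:-→d9:-→d10:-→d11:-→d12:-→d13:-→d14:-→d15:-→d16:-→d17:-→d18:-→d19:-→d20:-→d21:-→d22:-→d23:-→d24:-→d25:-→d26:-→d27:-→d28:-→d29:-→d30:-→d31:-→d32:H0 -> H0
  add 147.0.0.0/8 -> H0 at depth 8
  add 0.0.0.0/0 -> H1 at depth 0
  add 147.155.54.0/23 -> H1 at depth 23
  del 147.0.0.0/8 (clear depth 8)
  add 147.155.48.0/20 -> H1 at depth 20
  add 136.229.124.0/22 -> H0 at depth 22
  lookup 147.155.5.239: bits 100100111001101100 walk d0:H1→d1:-→d2:-→d3:-→d4:-→d5:-→d6:-→d7:-→d8:-→d9:-→d10:H2→d11:-→d12:-→d13:-→d14:-→d15:-→d16:-→d17:H1→d18:- -> H1
  lookup 193.27.134.157: bits 11000001000110111000011010011101 walk d0:H1→d1:-→d2:-→d3:-→d4:-→d5:-→d6:-→d7:-→d8:-→d9:-→d10:-→d11:-→d12:-→d13:-→d14:-→d15:-→d16:-→d17:-→d18:-→d19:-→d20:-→d21:-→d22:-→d23:-→d24:-→d25:-→d26:-→d27:-→d28:-→d29:-→d30:-→d31:-→d32:H0 -> H0
  lookup 193.11.134.157: bits 11000001000 walk d0:H1→d1:-→d2:-→d3:-→d4:-→d5:-→d6:-→d7:-→d8:-→d9:-→d10:-→d11:- -> H1
  lookup 147.155.0.2: bits 100100111001101100 walk d0:H1→d1:-→d2:-→d3:-→d4:-→d5:-→d6:-→d7:-→d8:-→d9:-→d10:H2→d11:-→d12:-→d13:-→d14:-→d15:-→d16:-→d17:H1→d18:- -> H1
  add 136.229.126.144/28 -> H1 at depth 28
  lookup 136.229.124.0: bits 1000100011100101011111 walk d0:H1→d1:-→d2:-→d3:-→d4:H0→d5:-→d6:-→d7:-→d8:-→d9:-→d10:-→d11:-→d12:-→d13:-→d14:-→d15:-→d16:-→d17:-→d18:-→d19:-→d20:-→d21:-→d22:H0 -> H0
  lookup 147.155.0.0: bits 100100111001101100 walk d0:H1→d1:-→d2:-→d3:-→d4:-→d5:-→d6:-→d7:-→d8:-→d9:-→d10:H2→d11:-→d12:-→d13:-→d14:-→d15:-→d16:-→d17:H1→d18:- -> H1
  add 147.155.54.16/28 -> H0 at depth 28
  del 147.155.54.0/23 (clear depth 23)
  add 136.229.0.0/16 -> H2 at depth 16
  add 193.27.134.157/32 -> H3 at depth 32
  add 193.0.0.0/9 -> H3 at depth 9
  lookup 45.240.116.209: bits ε walk d0:H1 -> H1
  lookup 147.155.49.121: bits 100100111001101100110 walk d0:H1→d1:-→d2:-→d3:-→d4:-→d5:-→d6:-→d7:-→d8:-→d9:-→d10:H2→d11:-→d12:-→d13:-→d14:-→d15:-→d16:-→d17:H1→d18:-→d19:-→d20:H1→d21:- -> H1
  lookup 193.27.134.157: bits 11000001000110111000011010011101 walk d0:H1→d1:-→d2:-→d3:-→d4:-→d5:-→d6:-→d7:-→d8:-→d9:H3→d10:-→d11:-→d12:-→d13:-→d14:-→d15:-→d16:-→d17:-→d18:-→d19:-→d20:-→d21:-→d22:-→d23:-→d24:-→d25:-→d26:-→d27:-→d28:-→d29:-→d30:-→d31:-→d32:H3 -> H3
  add 203.234.72.0/21 -> H2 at depth 21
  add 147.155.32.0/19 -> H1 at depth 19

== LOOKUPS ==
["H0","H0","H0","H0","H1","H0","H1","H1","H0","H1","H1","H1","H3"]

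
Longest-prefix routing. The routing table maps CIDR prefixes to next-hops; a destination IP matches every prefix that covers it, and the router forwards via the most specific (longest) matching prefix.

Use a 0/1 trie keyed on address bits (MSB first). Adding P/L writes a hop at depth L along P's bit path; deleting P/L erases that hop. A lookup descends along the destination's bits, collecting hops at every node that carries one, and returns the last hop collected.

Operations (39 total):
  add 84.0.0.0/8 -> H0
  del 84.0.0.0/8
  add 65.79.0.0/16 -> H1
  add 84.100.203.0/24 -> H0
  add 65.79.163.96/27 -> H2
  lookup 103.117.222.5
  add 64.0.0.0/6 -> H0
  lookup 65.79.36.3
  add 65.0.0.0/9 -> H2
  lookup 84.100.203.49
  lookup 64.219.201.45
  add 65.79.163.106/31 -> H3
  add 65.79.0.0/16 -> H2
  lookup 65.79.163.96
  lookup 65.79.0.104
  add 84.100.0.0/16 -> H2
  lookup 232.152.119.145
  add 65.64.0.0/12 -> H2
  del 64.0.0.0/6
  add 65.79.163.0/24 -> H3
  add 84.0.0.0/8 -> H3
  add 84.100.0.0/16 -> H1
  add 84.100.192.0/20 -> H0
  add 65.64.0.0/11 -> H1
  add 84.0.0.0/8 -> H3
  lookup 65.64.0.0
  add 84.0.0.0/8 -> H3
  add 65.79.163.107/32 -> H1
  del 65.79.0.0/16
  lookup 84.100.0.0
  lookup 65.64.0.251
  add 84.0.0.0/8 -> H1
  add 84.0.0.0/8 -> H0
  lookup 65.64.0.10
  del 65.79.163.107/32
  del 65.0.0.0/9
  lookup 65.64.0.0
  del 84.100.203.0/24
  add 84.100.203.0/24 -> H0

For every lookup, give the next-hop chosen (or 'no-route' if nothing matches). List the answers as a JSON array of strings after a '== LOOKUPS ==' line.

Process each operation:
  + 84.0.0.0/8 (H0) depth=8
  del 84.0.0.0/8 (clear depth 8)
  + 65.79.0.0/16 (H1) depth=16
  + 84.100.203.0/24 (H0) depth=24
  + 65.79.163.96/27 (H2) depth=27
  Q 103.117.222.5: descend 01 ; hops seen [∅] ; pick no-route
  + 64.0.0.0/6 (H0) depth=6
  Q 65.79.36.3: descend 0100000101001111 ; hops seen [H0,H1] ; pick H1
  + 65.0.0.0/9 (H2) depth=9
  Q 84.100.203.49: descend 010101000110010011001011 ; hops seen [H0] ; pick H0
  Q 64.219.201.45: descend 0100000 ; hops seen [H0] ; pick H0
  + 65.79.163.106/31 (H3) depth=31
  + 65.79.0.0/16 (H2) depth=16
  Q 65.79.163.96: descend 0100000101001111101000110110 ; hops seen [H0,H2,H2,H2] ; pick H2
  Q 65.79.0.104: descend 0100000101001111 ; hops seen [H0,H2,H2] ; pick H2
  + 84.100.0.0/16 (H2) depth=16
  Q 232.152.119.145: descend ε ; hops seen [∅] ; pick no-route
  + 65.64.0.0/12 (H2) depth=12
  del 64.0.0.0/6 (clear depth 6)
  + 65.79.163.0/24 (H3) depth=24
  + 84.0.0.0/8 (H3) depth=8
  + 84.100.0.0/16 (H1) depth=16
  + 84.100.192.0/20 (H0) depth=20
  + 65.64.0.0/11 (H1) depth=11
  + 84.0.0.0/8 (H3) depth=8
  Q 65.64.0.0: descend 010000010100 ; hops seen [H2,H1,H2] ; pick H2
  + 84.0.0.0/8 (H3) depth=8
  + 65.79.163.107/32 (H1) depth=32
  del 65.79.0.0/16 (clear depth 16)
  Q 84.100.0.0: descend 0101010001100100 ; hops seen [H3,H1] ; pick H1
  Q 65.64.0.251: descend 010000010100 ; hops seen [H2,H1,H2] ; pick H2
  + 84.0.0.0/8 (H1) depth=8
  + 84.0.0.0/8 (H0) depth=8
  Q 65.64.0.10: descend 010000010100 ; hops seen [H2,H1,H2] ; pick H2
  del 65.79.163.107/32 (clear depth 32)
  del 65.0.0.0/9 (clear depth 9)
  Q 65.64.0.0: descend 010000010100 ; hops seen [H1,H2] ; pick H2
  del 84.100.203.0/24 (clear depth 24)
  + 84.100.203.0/24 (H0) depth=24

== LOOKUPS ==
["no-route","H1","H0","H0","H2","H2","no-route","H2","H1","H2","H2","H2"]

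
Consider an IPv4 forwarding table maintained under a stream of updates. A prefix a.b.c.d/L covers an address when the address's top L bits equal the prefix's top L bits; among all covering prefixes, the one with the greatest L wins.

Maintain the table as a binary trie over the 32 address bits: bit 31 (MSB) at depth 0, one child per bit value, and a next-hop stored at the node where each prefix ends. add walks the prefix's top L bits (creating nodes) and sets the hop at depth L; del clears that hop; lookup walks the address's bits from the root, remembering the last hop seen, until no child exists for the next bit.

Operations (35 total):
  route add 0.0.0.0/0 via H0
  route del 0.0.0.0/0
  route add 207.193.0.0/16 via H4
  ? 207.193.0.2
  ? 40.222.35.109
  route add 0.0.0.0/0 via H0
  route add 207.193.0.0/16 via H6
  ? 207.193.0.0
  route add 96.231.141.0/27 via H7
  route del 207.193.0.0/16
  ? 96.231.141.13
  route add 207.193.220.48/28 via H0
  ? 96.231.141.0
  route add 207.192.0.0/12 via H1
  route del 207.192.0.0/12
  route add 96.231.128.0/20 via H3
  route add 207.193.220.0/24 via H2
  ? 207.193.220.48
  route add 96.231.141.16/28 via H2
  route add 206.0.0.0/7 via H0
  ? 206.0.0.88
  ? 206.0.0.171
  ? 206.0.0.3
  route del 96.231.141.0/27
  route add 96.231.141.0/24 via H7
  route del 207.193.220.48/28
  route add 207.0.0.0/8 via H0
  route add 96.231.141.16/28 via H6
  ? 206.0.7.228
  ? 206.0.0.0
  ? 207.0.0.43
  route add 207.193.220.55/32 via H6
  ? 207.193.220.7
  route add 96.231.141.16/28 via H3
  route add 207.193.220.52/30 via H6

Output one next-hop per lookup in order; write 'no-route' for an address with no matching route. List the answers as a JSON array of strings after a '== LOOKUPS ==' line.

Trace:
  add 0.0.0.0/0 -> H0 at depth 0
  del 0.0.0.0/0 (clear depth 0)
  add 207.193.0.0/16 -> H4 at depth 16
  lookup 207.193.0.2: bits 1100111111000001 walk d0:-→d1:-→d2:-→d3:-→d4:-→d5:-→d6:-→d7:-→d8:-→d9:-→d10:-→d11:-→d12:-→d13:-→d14:-→d15:-→d16:H4 -> H4
  lookup 40.222.35.109: bits ε walk d0:- -> no-route
  add 0.0.0.0/0 -> H0 at depth 0
  add 207.193.0.0/16 -> H6 at depth 16
  lookup 207.193.0.0: bits 1100111111000001 walk d0:H0→d1:-→d2:-→d3:-→d4:-→d5:-→d6:-→d7:-→d8:-→d9:-→d10:-→d11:-→d12:-→d13:-→d14:-→d15:-→d16:H6 -> H6
  add 96.231.141.0/27 -> H7 at depth 27
  del 207.193.0.0/16 (clear depth 16)
  lookup 96.231.141.13: bits 011000001110011110001101000 walk d0:H0→d1:-→d2:-→d3:-→d4:-→d5:-→d6:-→d7:-→d8:-→d9:-→d10:-→d11:-→d12:-→d13:-→d14:-→d15:-→d16:-→d17:-→d18:-→d19:-→d20:-→d21:-→d22:-→d23:-→d24:-→d25:-→d26:-→d27:H7 -> H7
  add 207.193.220.48/28 -> H0 at depth 28
  lookup 96.231.141.0: bits 011000001110011110001101000 walk d0:H0→d1:-→d2:-→d3:-→d4:-→d5:-→d6:-→d7:-→d8:-→d9:-→d10:-→d11:-→d12:-→d13:-→d14:-→d15:-→d16:-→d17:-→d18:-→d19:-→d20:-→d21:-→d22:-→d23:-→d24:-→d25:-→d26:-→d27:H7 -> H7
  add 207.192.0.0/12 -> H1 at depth 12
  del 207.192.0.0/12 (clear depth 12)
  add 96.231.128.0/20 -> H3 at depth 20
  add 207.193.220.0/24 -> H2 at depth 24
  lookup 207.193.220.48: bits 1100111111000001110111000011 walk d0:H0→d1:-→d2:-→d3:-→d4:-→d5:-→d6:-→d7:-→d8:-→d9:-→d10:-→d11:-→d12:-→d13:-→d14:-→d15:-→d16:-→d17:-→d18:-→d19:-→d20:-→d21:-→d22:-→d23:-→d24:H2→d25:-→d26:-→d27:-→d28:H0 -> H0
  add 96.231.141.16/28 -> H2 at depth 28
  add 206.0.0.0/7 -> H0 at depth 7
  lookup 206.0.0.88: bits 1100111 walk d0:H0→d1:-→d2:-→d3:-→d4:-→d5:-→d6:-→d7:H0 -> H0
  lookup 206.0.0.171: bits 1100111 walk d0:H0→d1:-→d2:-→d3:-→d4:-→d5:-→d6:-→d7:H0 -> H0
  lookup 206.0.0.3: bits 1100111 walk d0:H0→d1:-→d2:-→d3:-→d4:-→d5:-→d6:-→d7:H0 -> H0
  del 96.231.141.0/27 (clear depth 27)
  add 96.231.141.0/24 -> H7 at depth 24
  del 207.193.220.48/28 (clear depth 28)
  add 207.0.0.0/8 -> H0 at depth 8
  add 96.231.141.16/28 -> H6 at depth 28
  lookup 206.0.7.228: bits 1100111 walk d0:H0→d1:-→d2:-→d3:-→d4:-→d5:-→d6:-→d7:H0 -> H0
  lookup 206.0.0.0: bits 1100111 walk d0:H0→d1:-→d2:-→d3:-→d4:-→d5:-→d6:-→d7:H0 -> H0
  lookup 207.0.0.43: bits 11001111 walk d0:H0→d1:-→d2:-→d3:-→d4:-→d5:-→d6:-→d7:H0→d8:H0 -> H0
  add 207.193.220.55/32 -> H6 at depth 32
  lookup 207.193.220.7: bits 11001111110000011101110000 walk d0:H0→d1:-→d2:-→d3:-→d4:-→d5:-→d6:-→d7:H0→d8:H0→d9:-→d10:-→d11:-→d12:-→d13:-→d14:-→d15:-→d16:-→d17:-→d18:-→d19:-→d20:-→d21:-→d22:-→d23:-→d24:H2→d25:-→d26:- -> H2
  add 96.231.141.16/28 -> H3 at depth 28
  add 207.193.220.52/30 -> H6 at depth 30

== LOOKUPS ==
["H4","no-route","H6","H7","H7","H0","H0","H0","H0","H0","H0","H0","H2"]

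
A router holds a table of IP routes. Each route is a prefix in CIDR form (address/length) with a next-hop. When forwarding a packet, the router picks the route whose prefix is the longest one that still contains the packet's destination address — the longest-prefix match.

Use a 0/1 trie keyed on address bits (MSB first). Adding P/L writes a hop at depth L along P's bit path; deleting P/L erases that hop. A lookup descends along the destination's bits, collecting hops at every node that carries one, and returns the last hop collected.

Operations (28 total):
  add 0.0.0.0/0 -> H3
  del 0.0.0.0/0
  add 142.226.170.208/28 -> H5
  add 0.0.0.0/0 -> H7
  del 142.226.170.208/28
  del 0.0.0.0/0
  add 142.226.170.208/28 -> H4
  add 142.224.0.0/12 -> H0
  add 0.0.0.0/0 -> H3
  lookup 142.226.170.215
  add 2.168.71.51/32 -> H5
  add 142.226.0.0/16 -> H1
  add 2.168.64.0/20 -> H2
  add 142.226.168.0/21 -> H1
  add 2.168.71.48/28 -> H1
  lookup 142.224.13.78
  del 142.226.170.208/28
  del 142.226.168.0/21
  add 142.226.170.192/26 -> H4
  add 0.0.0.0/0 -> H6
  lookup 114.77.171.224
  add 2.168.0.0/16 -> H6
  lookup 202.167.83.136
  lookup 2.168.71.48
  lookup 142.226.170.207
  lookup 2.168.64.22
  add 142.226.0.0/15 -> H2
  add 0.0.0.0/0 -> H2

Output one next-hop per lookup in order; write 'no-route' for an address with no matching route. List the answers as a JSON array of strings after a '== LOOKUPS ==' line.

Apply in order:
  add 0.0.0.0/0 -> H3 at depth 0
  del 0.0.0.0/0 (clear depth 0)
  add 142.226.170.208/28 -> H5 at depth 28
  add 0.0.0.0/0 -> H7 at depth 0
  del 142.226.170.208/28 (clear depth 28)
  del 0.0.0.0/0 (clear depth 0)
  add 142.226.170.208/28 -> H4 at depth 28
  add 142.224.0.0/12 -> H0 at depth 12
  add 0.0.0.0/0 -> H3 at depth 0
  ? 142.226.170.215  path d0:H3→d1:-→d2:-→d3:-→d4:-→d5:-→d6:-→d7:-→d8:-→d9:-→d10:-→d11:-→d12:H0→d13:-→d14:-→d15:-→d16:-→d17:-→d18:-→d19:-→d20:-→d21:-→d22:-→d23:-→d24:-→d25:-→d26:-→d27:-→d28:H4  best=H4
  add 2.168.71.51/32 -> H5 at depth 32
  add 142.226.0.0/16 -> H1 at depth 16
  add 2.168.64.0/20 -> H2 at depth 20
  add 142.226.168.0/21 -> H1 at depth 21
  add 2.168.71.48/28 -> H1 at depth 28
  ? 142.224.13.78  path d0:H3→d1:-→d2:-→d3:-→d4:-→d5:-→d6:-→d7:-→d8:-→d9:-→d10:-→d11:-→d12:H0→d13:-→d14:-  best=H0
  del 142.226.170.208/28 (clear depth 28)
  del 142.226.168.0/21 (clear depth 21)
  add 142.226.170.192/26 -> H4 at depth 26
  add 0.0.0.0/0 -> H6 at depth 0
  ? 114.77.171.224  path d0:H6→d1:-  best=H6
  add 2.168.0.0/16 -> H6 at depth 16
  ? 202.167.83.136  path d0:H6→d1:-  best=H6
  ? 2.168.71.48  path d0:H6→d1:-→d2:-→d3:-→d4:-→d5:-→d6:-→d7:-→d8:-→d9:-→d10:-→d11:-→d12:-→d13:-→d14:-→d15:-→d16:H6→d17:-→d18:-→d19:-→d20:H2→d21:-→d22:-→d23:-→d24:-→d25:-→d26:-→d27:-→d28:H1→d29:-→d30:-  best=H1
  ? 142.226.170.207  path d0:H6→d1:-→d2:-→d3:-→d4:-→d5:-→d6:-→d7:-→d8:-→d9:-→d10:-→d11:-→d12:H0→d13:-→d14:-→d15:-→d16:H1→d17:-→d18:-→d19:-→d20:-→d21:-→d22:-→d23:-→d24:-→d25:-→d26:H4→d27:-  best=H4
  ? 2.168.64.22  path d0:H6→d1:-→d2:-→d3:-→d4:-→d5:-→d6:-→d7:-→d8:-→d9:-→d10:-→d11:-→d12:-→d13:-→d14:-→d15:-→d16:H6→d17:-→d18:-→d19:-→d20:H2→d21:-  best=H2
  add 142.226.0.0/15 -> H2 at depth 15
  add 0.0.0.0/0 -> H2 at depth 0

== LOOKUPS ==
["H4","H0","H6","H6","H1","H4","H2"]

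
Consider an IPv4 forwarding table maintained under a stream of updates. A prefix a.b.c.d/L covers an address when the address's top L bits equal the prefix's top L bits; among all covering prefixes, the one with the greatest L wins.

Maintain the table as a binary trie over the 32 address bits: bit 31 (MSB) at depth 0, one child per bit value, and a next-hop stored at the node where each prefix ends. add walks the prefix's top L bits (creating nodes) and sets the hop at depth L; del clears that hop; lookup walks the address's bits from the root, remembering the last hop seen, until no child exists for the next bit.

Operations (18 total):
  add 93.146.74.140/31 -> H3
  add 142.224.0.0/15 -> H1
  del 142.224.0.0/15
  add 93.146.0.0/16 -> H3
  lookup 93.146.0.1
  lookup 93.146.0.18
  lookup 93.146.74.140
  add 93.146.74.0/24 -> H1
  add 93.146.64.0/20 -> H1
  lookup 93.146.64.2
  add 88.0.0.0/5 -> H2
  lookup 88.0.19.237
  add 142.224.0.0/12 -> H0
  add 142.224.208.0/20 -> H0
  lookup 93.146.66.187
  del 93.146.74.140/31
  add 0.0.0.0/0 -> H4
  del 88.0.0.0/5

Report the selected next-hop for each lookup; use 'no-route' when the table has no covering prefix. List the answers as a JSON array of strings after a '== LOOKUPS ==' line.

Apply in order:
  + 93.146.74.140/31 (H3) depth=31
  + 142.224.0.0/15 (H1) depth=15
  - 142.224.0.0/15 clear@15
  + 93.146.0.0/16 (H3) depth=16
  ? 93.146.0.1  path d0:-→d1:-→d2:-→d3:-→d4:-→d5:-→d6:-→d7:-→d8:-→d9:-→d10:-→d11:-→d12:-→d13:-→d14:-→d15:-→d16:H3→d17:-  best=H3
  ? 93.146.0.18  path d0:-→d1:-→d2:-→d3:-→d4:-→d5:-→d6:-→d7:-→d8:-→d9:-→d10:-→d11:-→d12:-→d13:-→d14:-→d15:-→d16:H3→d17:-  best=H3
  ? 93.146.74.140  path d0:-→d1:-→d2:-→d3:-→d4:-→d5:-→d6:-→d7:-→d8:-→d9:-→d10:-→d11:-→d12:-→d13:-→d14:-→d15:-→d16:H3→d17:-→d18:-→d19:-→d20:-→d21:-→d22:-→d23:-→d24:-→d25:-→d26:-→d27:-→d28:-→d29:-→d30:-→d31:H3  best=H3
  + 93.146.74.0/24 (H1) depth=24
  + 93.146.64.0/20 (H1) depth=20
  ? 93.146.64.2  path d0:-→d1:-→d2:-→d3:-→d4:-→d5:-→d6:-→d7:-→d8:-→d9:-→d10:-→d11:-→d12:-→d13:-→d14:-→d15:-→d16:H3→d17:-→d18:-→d19:-→d20:H1  best=H1
  + 88.0.0.0/5 (H2) depth=5
  ? 88.0.19.237  path d0:-→d1:-→d2:-→d3:-→d4:-→d5:H2  best=H2
  + 142.224.0.0/12 (H0) depth=12
  + 142.224.208.0/20 (H0) depth=20
  ? 93.146.66.187  path d0:-→d1:-→d2:-→d3:-→d4:-→d5:H2→d6:-→d7:-→d8:-→d9:-→d10:-→d11:-→d12:-→d13:-→d14:-→d15:-→d16:H3→d17:-→d18:-→d19:-→d20:H1  best=H1
  - 93.146.74.140/31 clear@31
  + 0.0.0.0/0 (H4) depth=0
  - 88.0.0.0/5 clear@5

== LOOKUPS ==
["H3","H3","H3","H1","H2","H1"]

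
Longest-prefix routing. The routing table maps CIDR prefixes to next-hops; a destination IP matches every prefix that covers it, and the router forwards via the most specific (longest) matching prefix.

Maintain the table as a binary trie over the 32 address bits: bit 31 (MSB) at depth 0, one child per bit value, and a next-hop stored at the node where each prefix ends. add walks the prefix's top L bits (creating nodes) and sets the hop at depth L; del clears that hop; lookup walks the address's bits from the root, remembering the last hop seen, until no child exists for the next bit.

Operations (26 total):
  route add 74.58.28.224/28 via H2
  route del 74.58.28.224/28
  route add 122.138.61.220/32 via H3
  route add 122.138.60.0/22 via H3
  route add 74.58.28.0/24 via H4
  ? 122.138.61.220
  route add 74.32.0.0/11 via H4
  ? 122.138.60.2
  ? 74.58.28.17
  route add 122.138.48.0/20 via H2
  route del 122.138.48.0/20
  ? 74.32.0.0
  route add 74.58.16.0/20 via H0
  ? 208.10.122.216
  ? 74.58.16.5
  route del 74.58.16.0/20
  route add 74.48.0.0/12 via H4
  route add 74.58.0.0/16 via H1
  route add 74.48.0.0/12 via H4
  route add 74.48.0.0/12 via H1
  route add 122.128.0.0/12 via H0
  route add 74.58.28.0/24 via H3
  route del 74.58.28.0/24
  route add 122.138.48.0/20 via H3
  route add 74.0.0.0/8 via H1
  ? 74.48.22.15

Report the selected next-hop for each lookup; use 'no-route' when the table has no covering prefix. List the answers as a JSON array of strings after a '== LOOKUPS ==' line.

Apply in order:
  add 74.58.28.224/28 -> H2 at depth 28
  del 74.58.28.224/28 (clear depth 28)
  add 122.138.61.220/32 -> H3 at depth 32
  add 122.138.60.0/22 -> H3 at depth 22
  add 74.58.28.0/24 -> H4 at depth 24
  ? 122.138.61.220  path d0:-→d1:-→d2:-→d3:-→d4:-→d5:-→d6:-→d7:-→d8:-→d9:-→d10:-→d11:-→d12:-→d13:-→d14:-→d15:-→d16:-→d17:-→d18:-→d19:-→d20:-→d21:-→d22:H3→d23:-→d24:-→d25:-→d26:-→d27:-→d28:-→d29:-→d30:-→d31:-→d32:H3  best=H3
  add 74.32.0.0/11 -> H4 at depth 11
  ? 122.138.60.2  path d0:-→d1:-→d2:-→d3:-→d4:-→d5:-→d6:-→d7:-→d8:-→d9:-→d10:-→d11:-→d12:-→d13:-→d14:-→d15:-→d16:-→d17:-→d18:-→d19:-→d20:-→d21:-→d22:H3→d23:-  best=H3
  ? 74.58.28.17  path d0:-→d1:-→d2:-→d3:-→d4:-→d5:-→d6:-→d7:-→d8:-→d9:-→d10:-→d11:H4→d12:-→d13:-→d14:-→d15:-→d16:-→d17:-→d18:-→d19:-→d20:-→d21:-→d22:-→d23:-→d24:H4  best=H4
  add 122.138.48.0/20 -> H2 at depth 20
  del 122.138.48.0/20 (clear depth 20)
  ? 74.32.0.0  path d0:-→d1:-→d2:-→d3:-→d4:-→d5:-→d6:-→d7:-→d8:-→d9:-→d10:-→d11:H4  best=H4
  add 74.58.16.0/20 -> H0 at depth 20
  ? 208.10.122.216  path d0:-  best=no-route
  ? 74.58.16.5  path d0:-→d1:-→d2:-→d3:-→d4:-→d5:-→d6:-→d7:-→d8:-→d9:-→d10:-→d11:H4→d12:-→d13:-→d14:-→d15:-→d16:-→d17:-→d18:-→d19:-→d20:H0  best=H0
  del 74.58.16.0/20 (clear depth 20)
  add 74.48.0.0/12 -> H4 at depth 12
  add 74.58.0.0/16 -> H1 at depth 16
  add 74.48.0.0/12 -> H4 at depth 12
  add 74.48.0.0/12 -> H1 at depth 12
  add 122.128.0.0/12 -> H0 at depth 12
  add 74.58.28.0/24 -> H3 at depth 24
  del 74.58.28.0/24 (clear depth 24)
  add 122.138.48.0/20 -> H3 at depth 20
  add 74.0.0.0/8 -> H1 at depth 8
  ? 74.48.22.15  path d0:-→d1:-→d2:-→d3:-→d4:-→d5:-→d6:-→d7:-→d8:H1→d9:-→d10:-→d11:H4→d12:H1  best=H1

== LOOKUPS ==
["H3","H3","H4","H4","no-route","H0","H1"]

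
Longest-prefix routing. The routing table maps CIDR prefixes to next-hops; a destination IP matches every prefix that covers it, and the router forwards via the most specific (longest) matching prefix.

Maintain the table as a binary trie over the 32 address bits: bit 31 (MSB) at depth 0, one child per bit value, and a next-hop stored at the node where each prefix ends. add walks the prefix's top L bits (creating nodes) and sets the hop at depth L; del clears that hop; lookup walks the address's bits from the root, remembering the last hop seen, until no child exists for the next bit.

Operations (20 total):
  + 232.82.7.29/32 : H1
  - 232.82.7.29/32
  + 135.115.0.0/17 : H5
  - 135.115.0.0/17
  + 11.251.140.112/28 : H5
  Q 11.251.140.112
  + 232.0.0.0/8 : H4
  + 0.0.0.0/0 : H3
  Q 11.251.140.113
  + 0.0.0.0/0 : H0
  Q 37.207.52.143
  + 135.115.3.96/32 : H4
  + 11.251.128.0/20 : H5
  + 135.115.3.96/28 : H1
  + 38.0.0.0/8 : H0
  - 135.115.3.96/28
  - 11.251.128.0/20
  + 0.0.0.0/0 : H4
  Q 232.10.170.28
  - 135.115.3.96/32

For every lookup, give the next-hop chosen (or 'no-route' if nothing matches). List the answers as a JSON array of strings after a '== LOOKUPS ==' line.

Process each operation:
  add 232.82.7.29/32 -> H1 at depth 32
  del 232.82.7.29/32 (clear depth 32)
  add 135.115.0.0/17 -> H5 at depth 17
  del 135.115.0.0/17 (clear depth 17)
  add 11.251.140.112/28 -> H5 at depth 28
  ? 11.251.140.112  path d0:-→d1:-→d2:-→d3:-→d4:-→d5:-→d6:-→d7:-→d8:-→d9:-→d10:-→d11:-→d12:-→d13:-→d14:-→d15:-→d16:-→d17:-→d18:-→d19:-→d20:-→d21:-→d22:-→d23:-→d24:-→d25:-→d26:-→d27:-→d28:H5  best=H5
  add 232.0.0.0/8 -> H4 at depth 8
  add 0.0.0.0/0 -> H3 at depth 0
  ? 11.251.140.113  path d0:H3→d1:-→d2:-→d3:-→d4:-→d5:-→d6:-→d7:-→d8:-→d9:-→d10:-→d11:-→d12:-→d13:-→d14:-→d15:-→d16:-→d17:-→d18:-→d19:-→d20:-→d21:-→d22:-→d23:-→d24:-→d25:-→d26:-→d27:-→d28:H5  best=H5
  add 0.0.0.0/0 -> H0 at depth 0
  ? 37.207.52.143  path d0:H0→d1:-→d2:-  best=H0
  add 135.115.3.96/32 -> H4 at depth 32
  add 11.251.128.0/20 -> H5 at depth 20
  add 135.115.3.96/28 -> H1 at depth 28
  add 38.0.0.0/8 -> H0 at depth 8
  del 135.115.3.96/28 (clear depth 28)
  del 11.251.128.0/20 (clear depth 20)
  add 0.0.0.0/0 -> H4 at depth 0
  ? 232.10.170.28  path d0:H4→d1:-→d2:-→d3:-→d4:-→d5:-→d6:-→d7:-→d8:H4→d9:-  best=H4
  del 135.115.3.96/32 (clear depth 32)

== LOOKUPS ==
["H5","H5","H0","H4"]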